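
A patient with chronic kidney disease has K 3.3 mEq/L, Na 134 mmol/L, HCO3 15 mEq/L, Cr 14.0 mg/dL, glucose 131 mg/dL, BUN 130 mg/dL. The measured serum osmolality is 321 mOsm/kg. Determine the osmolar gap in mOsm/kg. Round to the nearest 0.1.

Calculated osmolality = 2·Na + glucose/18 + BUN/2.8
= 2·134 + 131/18 + 130/2.8
= 268 + 7.28 + 46.43
= 321.71 mOsm/kg ≈ 321.7 mOsm/kg
Osmolar gap = measured − calculated = 321 − 321.7 = -0.7 mOsm/kg

-0.7 mOsm/kg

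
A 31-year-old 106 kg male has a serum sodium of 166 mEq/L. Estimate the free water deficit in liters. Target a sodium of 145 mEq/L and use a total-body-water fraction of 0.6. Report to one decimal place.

9.2 L

TBW = 0.6 · 106 = 63.6 L
Free water deficit = TBW · (Na/145 − 1)
= 63.6 · (166/145 − 1)
= 63.6 · 0.1448
= 9.21 L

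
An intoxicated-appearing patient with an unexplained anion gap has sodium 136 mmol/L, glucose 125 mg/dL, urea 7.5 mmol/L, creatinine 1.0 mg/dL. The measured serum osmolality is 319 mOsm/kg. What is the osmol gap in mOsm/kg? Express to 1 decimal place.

Calculated osmolality = 2·Na + glucose/18 + urea
= 2·136 + 125/18 + 7.5
= 272 + 6.94 + 7.50
= 286.44 mOsm/kg ≈ 286.4 mOsm/kg
Osmolar gap = measured − calculated = 319 − 286.4 = 32.6 mOsm/kg

32.6 mOsm/kg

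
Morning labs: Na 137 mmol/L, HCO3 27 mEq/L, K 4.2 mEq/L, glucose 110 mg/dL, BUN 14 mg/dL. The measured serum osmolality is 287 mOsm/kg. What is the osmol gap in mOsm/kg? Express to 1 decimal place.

1.9 mOsm/kg

Calculated osmolality = 2·Na + glucose/18 + BUN/2.8
= 2·137 + 110/18 + 14/2.8
= 274 + 6.11 + 5
= 285.11 mOsm/kg ≈ 285.1 mOsm/kg
Osmolar gap = measured − calculated = 287 − 285.1 = 1.9 mOsm/kg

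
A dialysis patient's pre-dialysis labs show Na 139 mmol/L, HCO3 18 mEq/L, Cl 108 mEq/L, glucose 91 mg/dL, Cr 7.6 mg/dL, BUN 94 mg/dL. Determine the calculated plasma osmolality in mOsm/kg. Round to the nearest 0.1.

Calculated osmolality = 2·Na + glucose/18 + BUN/2.8
= 2·139 + 91/18 + 94/2.8
= 278 + 5.06 + 33.57
= 316.63 mOsm/kg

316.6 mOsm/kg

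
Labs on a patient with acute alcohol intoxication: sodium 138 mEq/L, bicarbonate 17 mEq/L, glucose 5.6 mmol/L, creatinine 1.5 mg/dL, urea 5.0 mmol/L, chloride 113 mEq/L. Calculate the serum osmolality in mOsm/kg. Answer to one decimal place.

Calculated osmolality = 2·Na + glucose + urea
= 2·138 + 5.6 + 5
= 276 + 5.60 + 5
= 286.6 mOsm/kg

286.6 mOsm/kg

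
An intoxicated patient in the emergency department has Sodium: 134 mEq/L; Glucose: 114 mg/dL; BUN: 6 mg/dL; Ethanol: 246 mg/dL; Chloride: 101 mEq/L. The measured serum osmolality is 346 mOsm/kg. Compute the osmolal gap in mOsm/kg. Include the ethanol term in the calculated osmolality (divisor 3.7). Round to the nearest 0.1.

Calculated osmolality = 2·Na + glucose/18 + BUN/2.8 + ethanol/3.7
= 2·134 + 114/18 + 6/2.8 + 246/3.7
= 268 + 6.33 + 2.14 + 66.49
= 342.96 mOsm/kg ≈ 343.0 mOsm/kg
Osmolar gap = measured − calculated = 346 − 343.0 = 3.0 mOsm/kg

3.0 mOsm/kg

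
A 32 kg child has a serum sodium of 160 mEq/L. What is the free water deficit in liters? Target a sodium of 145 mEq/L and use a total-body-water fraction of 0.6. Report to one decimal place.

2.0 L

TBW = 0.6 · 32 = 19.2 L
Free water deficit = TBW · (Na/145 − 1)
= 19.2 · (160/145 − 1)
= 19.2 · 0.1034
= 1.99 L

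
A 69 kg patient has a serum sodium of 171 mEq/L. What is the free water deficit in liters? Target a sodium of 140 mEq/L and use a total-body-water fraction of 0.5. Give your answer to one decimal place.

TBW = 0.5 · 69 = 34.5 L
Free water deficit = TBW · (Na/140 − 1)
= 34.5 · (171/140 − 1)
= 34.5 · 0.2214
= 7.64 L

7.6 L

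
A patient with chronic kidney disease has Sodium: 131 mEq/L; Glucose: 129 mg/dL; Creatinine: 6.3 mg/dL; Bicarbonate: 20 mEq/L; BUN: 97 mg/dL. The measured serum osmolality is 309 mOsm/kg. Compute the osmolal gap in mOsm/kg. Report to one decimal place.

Calculated osmolality = 2·Na + glucose/18 + BUN/2.8
= 2·131 + 129/18 + 97/2.8
= 262 + 7.17 + 34.64
= 303.81 mOsm/kg ≈ 303.8 mOsm/kg
Osmolar gap = measured − calculated = 309 − 303.8 = 5.2 mOsm/kg

5.2 mOsm/kg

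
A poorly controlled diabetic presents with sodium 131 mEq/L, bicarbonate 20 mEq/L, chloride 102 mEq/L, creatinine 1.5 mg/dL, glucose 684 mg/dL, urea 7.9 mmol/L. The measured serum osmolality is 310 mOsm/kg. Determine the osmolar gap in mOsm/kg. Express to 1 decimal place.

Calculated osmolality = 2·Na + glucose/18 + urea
= 2·131 + 684/18 + 7.9
= 262 + 38 + 7.90
= 307.9 mOsm/kg ≈ 307.9 mOsm/kg
Osmolar gap = measured − calculated = 310 − 307.9 = 2.1 mOsm/kg

2.1 mOsm/kg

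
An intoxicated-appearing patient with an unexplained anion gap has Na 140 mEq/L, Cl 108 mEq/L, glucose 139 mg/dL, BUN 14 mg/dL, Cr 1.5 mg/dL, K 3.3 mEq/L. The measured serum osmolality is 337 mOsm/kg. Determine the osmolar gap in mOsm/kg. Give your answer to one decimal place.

Calculated osmolality = 2·Na + glucose/18 + BUN/2.8
= 2·140 + 139/18 + 14/2.8
= 280 + 7.72 + 5
= 292.72 mOsm/kg ≈ 292.7 mOsm/kg
Osmolar gap = measured − calculated = 337 − 292.7 = 44.3 mOsm/kg

44.3 mOsm/kg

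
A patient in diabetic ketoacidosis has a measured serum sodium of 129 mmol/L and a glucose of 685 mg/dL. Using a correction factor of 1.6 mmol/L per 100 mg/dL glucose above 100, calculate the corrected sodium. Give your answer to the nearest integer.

Corrected Na = measured Na + 1.6 · (glucose − 100)/100
= 129 + 1.6 · (685 − 100)/100
= 129 + 9.4
= 138.4 mmol/L

138 mmol/L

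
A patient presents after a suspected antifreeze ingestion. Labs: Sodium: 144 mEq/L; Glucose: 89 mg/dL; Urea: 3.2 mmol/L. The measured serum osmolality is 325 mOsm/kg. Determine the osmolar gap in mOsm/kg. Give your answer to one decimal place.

28.9 mOsm/kg

Calculated osmolality = 2·Na + glucose/18 + urea
= 2·144 + 89/18 + 3.2
= 288 + 4.94 + 3.20
= 296.14 mOsm/kg ≈ 296.1 mOsm/kg
Osmolar gap = measured − calculated = 325 − 296.1 = 28.9 mOsm/kg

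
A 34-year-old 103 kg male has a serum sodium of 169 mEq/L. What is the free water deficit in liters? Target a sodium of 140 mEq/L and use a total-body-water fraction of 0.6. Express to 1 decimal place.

12.8 L

TBW = 0.6 · 103 = 61.8 L
Free water deficit = TBW · (Na/140 − 1)
= 61.8 · (169/140 − 1)
= 61.8 · 0.2071
= 12.8 L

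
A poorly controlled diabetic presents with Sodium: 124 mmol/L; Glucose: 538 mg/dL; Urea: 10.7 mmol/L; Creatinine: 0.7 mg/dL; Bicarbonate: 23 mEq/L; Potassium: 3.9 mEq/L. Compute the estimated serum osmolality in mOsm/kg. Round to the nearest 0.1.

Calculated osmolality = 2·Na + glucose/18 + urea
= 2·124 + 538/18 + 10.7
= 248 + 29.89 + 10.70
= 288.59 mOsm/kg

288.6 mOsm/kg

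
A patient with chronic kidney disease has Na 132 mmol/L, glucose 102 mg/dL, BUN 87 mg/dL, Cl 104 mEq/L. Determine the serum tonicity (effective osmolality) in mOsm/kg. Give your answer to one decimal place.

Effective osmolality excludes urea (freely permeant across cell membranes):
2·Na + glucose/18
= 2·132 + 102/18
= 264 + 5.67
= 269.67 mOsm/kg

269.7 mOsm/kg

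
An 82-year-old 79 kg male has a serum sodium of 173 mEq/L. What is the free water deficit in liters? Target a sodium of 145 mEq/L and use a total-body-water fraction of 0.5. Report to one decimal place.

7.6 L

TBW = 0.5 · 79 = 39.5 L
Free water deficit = TBW · (Na/145 − 1)
= 39.5 · (173/145 − 1)
= 39.5 · 0.1931
= 7.63 L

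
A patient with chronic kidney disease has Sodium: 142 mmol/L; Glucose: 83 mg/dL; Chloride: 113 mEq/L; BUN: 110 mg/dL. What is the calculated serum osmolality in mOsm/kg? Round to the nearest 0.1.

327.9 mOsm/kg

Calculated osmolality = 2·Na + glucose/18 + BUN/2.8
= 2·142 + 83/18 + 110/2.8
= 284 + 4.61 + 39.29
= 327.9 mOsm/kg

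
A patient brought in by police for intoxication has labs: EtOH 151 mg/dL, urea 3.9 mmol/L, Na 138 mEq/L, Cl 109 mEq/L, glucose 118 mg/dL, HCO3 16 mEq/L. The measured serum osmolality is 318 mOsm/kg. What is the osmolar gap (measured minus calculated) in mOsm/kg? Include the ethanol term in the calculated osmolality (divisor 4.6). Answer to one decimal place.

Calculated osmolality = 2·Na + glucose/18 + urea + ethanol/4.6
= 2·138 + 118/18 + 3.9 + 151/4.6
= 276 + 6.56 + 3.90 + 32.83
= 319.29 mOsm/kg ≈ 319.3 mOsm/kg
Osmolar gap = measured − calculated = 318 − 319.3 = -1.3 mOsm/kg

-1.3 mOsm/kg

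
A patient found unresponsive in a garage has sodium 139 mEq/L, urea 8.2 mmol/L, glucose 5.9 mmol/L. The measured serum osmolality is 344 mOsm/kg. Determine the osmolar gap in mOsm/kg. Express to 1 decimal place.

Calculated osmolality = 2·Na + glucose + urea
= 2·139 + 5.9 + 8.2
= 278 + 5.90 + 8.20
= 292.1 mOsm/kg ≈ 292.1 mOsm/kg
Osmolar gap = measured − calculated = 344 − 292.1 = 51.9 mOsm/kg

51.9 mOsm/kg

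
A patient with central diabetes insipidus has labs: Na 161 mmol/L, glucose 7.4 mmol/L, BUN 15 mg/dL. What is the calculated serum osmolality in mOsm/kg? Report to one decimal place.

Calculated osmolality = 2·Na + glucose + BUN/2.8
= 2·161 + 7.4 + 15/2.8
= 322 + 7.40 + 5.36
= 334.76 mOsm/kg

334.8 mOsm/kg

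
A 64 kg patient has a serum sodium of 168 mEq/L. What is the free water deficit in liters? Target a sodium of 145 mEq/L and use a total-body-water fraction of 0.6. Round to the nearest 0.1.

TBW = 0.6 · 64 = 38.4 L
Free water deficit = TBW · (Na/145 − 1)
= 38.4 · (168/145 − 1)
= 38.4 · 0.1586
= 6.09 L

6.1 L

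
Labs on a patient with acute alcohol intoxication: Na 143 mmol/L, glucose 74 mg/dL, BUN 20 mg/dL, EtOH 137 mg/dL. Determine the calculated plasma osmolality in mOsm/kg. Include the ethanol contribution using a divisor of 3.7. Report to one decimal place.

334.3 mOsm/kg

Calculated osmolality = 2·Na + glucose/18 + BUN/2.8 + ethanol/3.7
= 2·143 + 74/18 + 20/2.8 + 137/3.7
= 286 + 4.11 + 7.14 + 37.03
= 334.28 mOsm/kg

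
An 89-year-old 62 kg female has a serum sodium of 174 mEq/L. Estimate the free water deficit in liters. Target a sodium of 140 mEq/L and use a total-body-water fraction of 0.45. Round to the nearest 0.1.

TBW = 0.45 · 62 = 27.9 L
Free water deficit = TBW · (Na/140 − 1)
= 27.9 · (174/140 − 1)
= 27.9 · 0.2429
= 6.78 L

6.8 L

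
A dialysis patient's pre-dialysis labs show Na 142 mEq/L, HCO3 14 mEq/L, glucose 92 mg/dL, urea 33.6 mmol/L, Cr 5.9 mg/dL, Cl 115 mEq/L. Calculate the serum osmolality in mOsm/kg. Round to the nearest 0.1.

Calculated osmolality = 2·Na + glucose/18 + urea
= 2·142 + 92/18 + 33.6
= 284 + 5.11 + 33.60
= 322.71 mOsm/kg

322.7 mOsm/kg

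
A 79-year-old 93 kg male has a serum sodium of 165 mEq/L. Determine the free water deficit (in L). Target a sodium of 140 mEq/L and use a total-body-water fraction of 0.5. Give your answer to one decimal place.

TBW = 0.5 · 93 = 46.5 L
Free water deficit = TBW · (Na/140 − 1)
= 46.5 · (165/140 − 1)
= 46.5 · 0.1786
= 8.3 L

8.3 L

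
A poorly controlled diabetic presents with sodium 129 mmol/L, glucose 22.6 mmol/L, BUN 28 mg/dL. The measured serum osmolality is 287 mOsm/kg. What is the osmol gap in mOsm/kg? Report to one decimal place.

-3.6 mOsm/kg

Calculated osmolality = 2·Na + glucose + BUN/2.8
= 2·129 + 22.6 + 28/2.8
= 258 + 22.60 + 10
= 290.6 mOsm/kg ≈ 290.6 mOsm/kg
Osmolar gap = measured − calculated = 287 − 290.6 = -3.6 mOsm/kg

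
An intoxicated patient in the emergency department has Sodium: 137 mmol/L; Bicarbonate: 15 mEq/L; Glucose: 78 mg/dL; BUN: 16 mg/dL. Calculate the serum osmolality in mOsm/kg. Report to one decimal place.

284.0 mOsm/kg

Calculated osmolality = 2·Na + glucose/18 + BUN/2.8
= 2·137 + 78/18 + 16/2.8
= 274 + 4.33 + 5.71
= 284.04 mOsm/kg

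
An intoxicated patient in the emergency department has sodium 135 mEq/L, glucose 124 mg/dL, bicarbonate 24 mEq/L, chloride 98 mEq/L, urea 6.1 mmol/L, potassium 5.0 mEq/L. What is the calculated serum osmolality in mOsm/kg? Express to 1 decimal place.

283.0 mOsm/kg

Calculated osmolality = 2·Na + glucose/18 + urea
= 2·135 + 124/18 + 6.1
= 270 + 6.89 + 6.10
= 282.99 mOsm/kg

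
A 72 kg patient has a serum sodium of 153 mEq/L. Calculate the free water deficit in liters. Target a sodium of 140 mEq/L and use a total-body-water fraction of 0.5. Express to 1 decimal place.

3.3 L

TBW = 0.5 · 72 = 36 L
Free water deficit = TBW · (Na/140 − 1)
= 36 · (153/140 − 1)
= 36 · 0.0929
= 3.34 L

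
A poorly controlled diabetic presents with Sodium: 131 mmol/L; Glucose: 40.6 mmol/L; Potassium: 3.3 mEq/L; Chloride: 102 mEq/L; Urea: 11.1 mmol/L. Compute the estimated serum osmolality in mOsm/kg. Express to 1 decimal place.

313.7 mOsm/kg

Calculated osmolality = 2·Na + glucose + urea
= 2·131 + 40.6 + 11.1
= 262 + 40.60 + 11.10
= 313.7 mOsm/kg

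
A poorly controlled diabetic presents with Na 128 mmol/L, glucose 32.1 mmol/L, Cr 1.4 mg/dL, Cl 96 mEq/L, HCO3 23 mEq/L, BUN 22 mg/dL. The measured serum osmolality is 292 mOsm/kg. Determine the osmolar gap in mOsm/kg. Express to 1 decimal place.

Calculated osmolality = 2·Na + glucose + BUN/2.8
= 2·128 + 32.1 + 22/2.8
= 256 + 32.10 + 7.86
= 295.96 mOsm/kg ≈ 296.0 mOsm/kg
Osmolar gap = measured − calculated = 292 − 296.0 = -4.0 mOsm/kg

-4.0 mOsm/kg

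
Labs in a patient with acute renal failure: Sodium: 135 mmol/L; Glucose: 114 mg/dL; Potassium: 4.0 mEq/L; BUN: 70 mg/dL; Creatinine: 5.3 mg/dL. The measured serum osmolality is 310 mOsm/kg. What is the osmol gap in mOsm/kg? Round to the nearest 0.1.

8.7 mOsm/kg

Calculated osmolality = 2·Na + glucose/18 + BUN/2.8
= 2·135 + 114/18 + 70/2.8
= 270 + 6.33 + 25
= 301.33 mOsm/kg ≈ 301.3 mOsm/kg
Osmolar gap = measured − calculated = 310 − 301.3 = 8.7 mOsm/kg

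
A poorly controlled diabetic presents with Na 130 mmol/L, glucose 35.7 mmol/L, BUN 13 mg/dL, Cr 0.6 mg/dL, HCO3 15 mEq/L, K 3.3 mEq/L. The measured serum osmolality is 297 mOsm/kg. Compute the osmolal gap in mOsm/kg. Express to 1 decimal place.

Calculated osmolality = 2·Na + glucose + BUN/2.8
= 2·130 + 35.7 + 13/2.8
= 260 + 35.70 + 4.64
= 300.34 mOsm/kg ≈ 300.3 mOsm/kg
Osmolar gap = measured − calculated = 297 − 300.3 = -3.3 mOsm/kg

-3.3 mOsm/kg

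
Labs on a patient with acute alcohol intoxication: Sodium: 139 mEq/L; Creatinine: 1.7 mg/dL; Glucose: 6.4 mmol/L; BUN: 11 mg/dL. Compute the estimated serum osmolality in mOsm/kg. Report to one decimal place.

288.3 mOsm/kg

Calculated osmolality = 2·Na + glucose + BUN/2.8
= 2·139 + 6.4 + 11/2.8
= 278 + 6.40 + 3.93
= 288.33 mOsm/kg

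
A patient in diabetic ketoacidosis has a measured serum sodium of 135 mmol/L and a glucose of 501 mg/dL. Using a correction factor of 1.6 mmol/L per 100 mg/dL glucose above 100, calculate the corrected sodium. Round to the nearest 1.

141 mmol/L

Corrected Na = measured Na + 1.6 · (glucose − 100)/100
= 135 + 1.6 · (501 − 100)/100
= 135 + 6.4
= 141.4 mmol/L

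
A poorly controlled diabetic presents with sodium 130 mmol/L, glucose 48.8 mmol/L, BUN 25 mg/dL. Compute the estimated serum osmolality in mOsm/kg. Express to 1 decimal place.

Calculated osmolality = 2·Na + glucose + BUN/2.8
= 2·130 + 48.8 + 25/2.8
= 260 + 48.80 + 8.93
= 317.73 mOsm/kg

317.7 mOsm/kg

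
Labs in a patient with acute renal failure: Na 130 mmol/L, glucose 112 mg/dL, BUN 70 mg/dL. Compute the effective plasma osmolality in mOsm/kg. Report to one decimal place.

266.2 mOsm/kg

Effective osmolality excludes urea (freely permeant across cell membranes):
2·Na + glucose/18
= 2·130 + 112/18
= 260 + 6.22
= 266.22 mOsm/kg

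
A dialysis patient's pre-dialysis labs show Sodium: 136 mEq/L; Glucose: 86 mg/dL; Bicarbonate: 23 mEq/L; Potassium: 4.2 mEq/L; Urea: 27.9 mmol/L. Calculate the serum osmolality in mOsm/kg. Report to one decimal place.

304.7 mOsm/kg

Calculated osmolality = 2·Na + glucose/18 + urea
= 2·136 + 86/18 + 27.9
= 272 + 4.78 + 27.90
= 304.68 mOsm/kg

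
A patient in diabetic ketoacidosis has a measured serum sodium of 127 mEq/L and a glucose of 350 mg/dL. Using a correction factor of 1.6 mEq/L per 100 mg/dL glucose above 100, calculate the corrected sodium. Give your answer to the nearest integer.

131 mEq/L

Corrected Na = measured Na + 1.6 · (glucose − 100)/100
= 127 + 1.6 · (350 − 100)/100
= 127 + 4
= 131 mEq/L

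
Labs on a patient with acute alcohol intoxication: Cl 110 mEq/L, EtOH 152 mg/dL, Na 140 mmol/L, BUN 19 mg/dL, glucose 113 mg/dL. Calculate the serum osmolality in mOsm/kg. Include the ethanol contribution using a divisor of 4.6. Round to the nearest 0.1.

Calculated osmolality = 2·Na + glucose/18 + BUN/2.8 + ethanol/4.6
= 2·140 + 113/18 + 19/2.8 + 152/4.6
= 280 + 6.28 + 6.79 + 33.04
= 326.11 mOsm/kg

326.1 mOsm/kg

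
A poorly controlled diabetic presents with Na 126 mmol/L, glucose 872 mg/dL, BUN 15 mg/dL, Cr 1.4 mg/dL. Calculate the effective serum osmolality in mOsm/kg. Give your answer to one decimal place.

Effective osmolality excludes urea (freely permeant across cell membranes):
2·Na + glucose/18
= 2·126 + 872/18
= 252 + 48.44
= 300.44 mOsm/kg

300.4 mOsm/kg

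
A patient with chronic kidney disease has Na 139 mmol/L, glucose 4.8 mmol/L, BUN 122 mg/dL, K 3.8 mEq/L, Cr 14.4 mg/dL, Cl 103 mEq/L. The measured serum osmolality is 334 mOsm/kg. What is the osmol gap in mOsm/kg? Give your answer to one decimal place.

7.6 mOsm/kg

Calculated osmolality = 2·Na + glucose + BUN/2.8
= 2·139 + 4.8 + 122/2.8
= 278 + 4.80 + 43.57
= 326.37 mOsm/kg ≈ 326.4 mOsm/kg
Osmolar gap = measured − calculated = 334 − 326.4 = 7.6 mOsm/kg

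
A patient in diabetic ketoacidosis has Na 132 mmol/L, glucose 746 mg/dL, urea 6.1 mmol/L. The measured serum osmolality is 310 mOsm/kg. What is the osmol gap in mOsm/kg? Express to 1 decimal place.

Calculated osmolality = 2·Na + glucose/18 + urea
= 2·132 + 746/18 + 6.1
= 264 + 41.44 + 6.10
= 311.54 mOsm/kg ≈ 311.5 mOsm/kg
Osmolar gap = measured − calculated = 310 − 311.5 = -1.5 mOsm/kg

-1.5 mOsm/kg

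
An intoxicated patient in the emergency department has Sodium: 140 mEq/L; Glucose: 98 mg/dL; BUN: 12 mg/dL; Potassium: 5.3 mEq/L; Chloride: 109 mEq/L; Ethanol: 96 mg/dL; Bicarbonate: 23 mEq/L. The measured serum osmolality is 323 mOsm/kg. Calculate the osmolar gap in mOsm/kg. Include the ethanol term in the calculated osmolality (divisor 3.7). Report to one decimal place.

Calculated osmolality = 2·Na + glucose/18 + BUN/2.8 + ethanol/3.7
= 2·140 + 98/18 + 12/2.8 + 96/3.7
= 280 + 5.44 + 4.29 + 25.95
= 315.68 mOsm/kg ≈ 315.7 mOsm/kg
Osmolar gap = measured − calculated = 323 − 315.7 = 7.3 mOsm/kg

7.3 mOsm/kg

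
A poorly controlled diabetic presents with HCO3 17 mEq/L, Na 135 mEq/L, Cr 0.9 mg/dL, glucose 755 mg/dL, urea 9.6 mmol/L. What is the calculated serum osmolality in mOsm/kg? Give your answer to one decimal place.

Calculated osmolality = 2·Na + glucose/18 + urea
= 2·135 + 755/18 + 9.6
= 270 + 41.94 + 9.60
= 321.54 mOsm/kg

321.5 mOsm/kg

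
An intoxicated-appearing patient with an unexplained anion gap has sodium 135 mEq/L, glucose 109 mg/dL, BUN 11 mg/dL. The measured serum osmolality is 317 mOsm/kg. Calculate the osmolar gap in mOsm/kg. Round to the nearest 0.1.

37.0 mOsm/kg

Calculated osmolality = 2·Na + glucose/18 + BUN/2.8
= 2·135 + 109/18 + 11/2.8
= 270 + 6.06 + 3.93
= 279.99 mOsm/kg ≈ 280.0 mOsm/kg
Osmolar gap = measured − calculated = 317 − 280.0 = 37.0 mOsm/kg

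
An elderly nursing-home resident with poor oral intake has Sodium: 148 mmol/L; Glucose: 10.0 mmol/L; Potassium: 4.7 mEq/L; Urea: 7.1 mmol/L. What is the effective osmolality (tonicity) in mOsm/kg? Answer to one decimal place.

306.0 mOsm/kg

Effective osmolality excludes urea (freely permeant across cell membranes):
2·Na + glucose
= 2·148 + 10
= 296 + 10
= 306 mOsm/kg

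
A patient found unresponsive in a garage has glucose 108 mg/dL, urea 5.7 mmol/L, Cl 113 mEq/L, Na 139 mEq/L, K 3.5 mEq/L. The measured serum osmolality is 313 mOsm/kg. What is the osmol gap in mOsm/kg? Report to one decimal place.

23.3 mOsm/kg

Calculated osmolality = 2·Na + glucose/18 + urea
= 2·139 + 108/18 + 5.7
= 278 + 6 + 5.70
= 289.7 mOsm/kg ≈ 289.7 mOsm/kg
Osmolar gap = measured − calculated = 313 − 289.7 = 23.3 mOsm/kg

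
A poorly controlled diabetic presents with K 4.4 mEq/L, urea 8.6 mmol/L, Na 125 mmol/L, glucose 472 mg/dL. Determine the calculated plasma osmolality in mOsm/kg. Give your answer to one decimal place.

284.8 mOsm/kg

Calculated osmolality = 2·Na + glucose/18 + urea
= 2·125 + 472/18 + 8.6
= 250 + 26.22 + 8.60
= 284.82 mOsm/kg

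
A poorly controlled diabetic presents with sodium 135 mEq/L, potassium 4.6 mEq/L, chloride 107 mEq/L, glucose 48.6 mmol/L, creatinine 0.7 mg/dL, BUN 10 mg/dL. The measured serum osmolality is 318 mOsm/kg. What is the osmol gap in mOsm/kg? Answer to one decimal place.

-4.2 mOsm/kg

Calculated osmolality = 2·Na + glucose + BUN/2.8
= 2·135 + 48.6 + 10/2.8
= 270 + 48.60 + 3.57
= 322.17 mOsm/kg ≈ 322.2 mOsm/kg
Osmolar gap = measured − calculated = 318 − 322.2 = -4.2 mOsm/kg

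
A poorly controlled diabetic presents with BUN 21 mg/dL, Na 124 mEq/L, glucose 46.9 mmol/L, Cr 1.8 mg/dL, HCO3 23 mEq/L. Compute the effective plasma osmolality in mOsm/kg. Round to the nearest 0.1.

294.9 mOsm/kg

Effective osmolality excludes urea (freely permeant across cell membranes):
2·Na + glucose
= 2·124 + 46.9
= 248 + 46.9
= 294.9 mOsm/kg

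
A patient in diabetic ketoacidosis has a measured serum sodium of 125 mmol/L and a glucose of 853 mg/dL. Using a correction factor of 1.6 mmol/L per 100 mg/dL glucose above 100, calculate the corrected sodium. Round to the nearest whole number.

137 mmol/L

Corrected Na = measured Na + 1.6 · (glucose − 100)/100
= 125 + 1.6 · (853 − 100)/100
= 125 + 12
= 137 mmol/L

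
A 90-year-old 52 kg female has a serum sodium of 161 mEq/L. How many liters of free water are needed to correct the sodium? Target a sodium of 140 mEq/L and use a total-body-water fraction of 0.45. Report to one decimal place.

3.5 L

TBW = 0.45 · 52 = 23.4 L
Free water deficit = TBW · (Na/140 − 1)
= 23.4 · (161/140 − 1)
= 23.4 · 0.15
= 3.51 L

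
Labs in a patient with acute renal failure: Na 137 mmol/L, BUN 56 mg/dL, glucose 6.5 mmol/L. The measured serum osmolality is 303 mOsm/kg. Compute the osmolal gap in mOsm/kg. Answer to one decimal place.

2.5 mOsm/kg

Calculated osmolality = 2·Na + glucose + BUN/2.8
= 2·137 + 6.5 + 56/2.8
= 274 + 6.50 + 20
= 300.5 mOsm/kg ≈ 300.5 mOsm/kg
Osmolar gap = measured − calculated = 303 − 300.5 = 2.5 mOsm/kg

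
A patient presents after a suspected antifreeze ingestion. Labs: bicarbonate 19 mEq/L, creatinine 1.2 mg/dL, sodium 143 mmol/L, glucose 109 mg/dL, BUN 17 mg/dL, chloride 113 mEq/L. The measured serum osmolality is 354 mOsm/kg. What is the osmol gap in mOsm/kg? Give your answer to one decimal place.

55.9 mOsm/kg

Calculated osmolality = 2·Na + glucose/18 + BUN/2.8
= 2·143 + 109/18 + 17/2.8
= 286 + 6.06 + 6.07
= 298.13 mOsm/kg ≈ 298.1 mOsm/kg
Osmolar gap = measured − calculated = 354 − 298.1 = 55.9 mOsm/kg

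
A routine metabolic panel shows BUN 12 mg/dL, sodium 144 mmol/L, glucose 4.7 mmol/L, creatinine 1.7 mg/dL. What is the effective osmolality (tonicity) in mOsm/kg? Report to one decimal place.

Effective osmolality excludes urea (freely permeant across cell membranes):
2·Na + glucose
= 2·144 + 4.7
= 288 + 4.7
= 292.7 mOsm/kg

292.7 mOsm/kg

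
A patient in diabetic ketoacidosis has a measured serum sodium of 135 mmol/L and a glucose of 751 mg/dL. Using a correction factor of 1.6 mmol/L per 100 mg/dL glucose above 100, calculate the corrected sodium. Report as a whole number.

145 mmol/L

Corrected Na = measured Na + 1.6 · (glucose − 100)/100
= 135 + 1.6 · (751 − 100)/100
= 135 + 10.4
= 145.4 mmol/L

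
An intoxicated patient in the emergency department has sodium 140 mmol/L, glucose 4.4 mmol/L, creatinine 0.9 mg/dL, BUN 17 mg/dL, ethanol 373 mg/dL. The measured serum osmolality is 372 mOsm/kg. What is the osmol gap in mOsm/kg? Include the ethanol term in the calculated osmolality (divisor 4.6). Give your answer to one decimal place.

0.4 mOsm/kg

Calculated osmolality = 2·Na + glucose + BUN/2.8 + ethanol/4.6
= 2·140 + 4.4 + 17/2.8 + 373/4.6
= 280 + 4.40 + 6.07 + 81.09
= 371.56 mOsm/kg ≈ 371.6 mOsm/kg
Osmolar gap = measured − calculated = 372 − 371.6 = 0.4 mOsm/kg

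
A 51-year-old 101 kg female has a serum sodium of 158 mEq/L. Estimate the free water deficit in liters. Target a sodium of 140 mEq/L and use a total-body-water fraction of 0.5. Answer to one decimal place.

6.5 L

TBW = 0.5 · 101 = 50.5 L
Free water deficit = TBW · (Na/140 − 1)
= 50.5 · (158/140 − 1)
= 50.5 · 0.1286
= 6.49 L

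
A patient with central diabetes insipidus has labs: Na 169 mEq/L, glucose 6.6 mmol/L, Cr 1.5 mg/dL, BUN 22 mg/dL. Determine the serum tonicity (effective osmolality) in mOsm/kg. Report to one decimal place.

Effective osmolality excludes urea (freely permeant across cell membranes):
2·Na + glucose
= 2·169 + 6.6
= 338 + 6.6
= 344.6 mOsm/kg

344.6 mOsm/kg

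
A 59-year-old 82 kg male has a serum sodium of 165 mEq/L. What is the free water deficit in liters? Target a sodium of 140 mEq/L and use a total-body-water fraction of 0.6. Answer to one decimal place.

8.8 L

TBW = 0.6 · 82 = 49.2 L
Free water deficit = TBW · (Na/140 − 1)
= 49.2 · (165/140 − 1)
= 49.2 · 0.1786
= 8.79 L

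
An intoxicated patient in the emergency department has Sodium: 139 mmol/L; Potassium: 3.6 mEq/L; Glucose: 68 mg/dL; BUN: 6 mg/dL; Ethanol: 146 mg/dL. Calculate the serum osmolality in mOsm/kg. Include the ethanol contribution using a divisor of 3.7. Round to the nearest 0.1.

Calculated osmolality = 2·Na + glucose/18 + BUN/2.8 + ethanol/3.7
= 2·139 + 68/18 + 6/2.8 + 146/3.7
= 278 + 3.78 + 2.14 + 39.46
= 323.38 mOsm/kg

323.4 mOsm/kg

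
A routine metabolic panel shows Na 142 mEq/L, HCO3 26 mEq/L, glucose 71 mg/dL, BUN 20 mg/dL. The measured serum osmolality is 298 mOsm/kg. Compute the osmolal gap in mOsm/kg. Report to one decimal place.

2.9 mOsm/kg

Calculated osmolality = 2·Na + glucose/18 + BUN/2.8
= 2·142 + 71/18 + 20/2.8
= 284 + 3.94 + 7.14
= 295.08 mOsm/kg ≈ 295.1 mOsm/kg
Osmolar gap = measured − calculated = 298 − 295.1 = 2.9 mOsm/kg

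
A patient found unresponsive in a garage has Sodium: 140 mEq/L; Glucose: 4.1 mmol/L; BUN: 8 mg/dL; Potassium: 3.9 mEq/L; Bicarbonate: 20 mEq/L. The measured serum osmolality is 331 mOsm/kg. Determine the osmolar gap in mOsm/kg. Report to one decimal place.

44.0 mOsm/kg

Calculated osmolality = 2·Na + glucose + BUN/2.8
= 2·140 + 4.1 + 8/2.8
= 280 + 4.10 + 2.86
= 286.96 mOsm/kg ≈ 287.0 mOsm/kg
Osmolar gap = measured − calculated = 331 − 287.0 = 44.0 mOsm/kg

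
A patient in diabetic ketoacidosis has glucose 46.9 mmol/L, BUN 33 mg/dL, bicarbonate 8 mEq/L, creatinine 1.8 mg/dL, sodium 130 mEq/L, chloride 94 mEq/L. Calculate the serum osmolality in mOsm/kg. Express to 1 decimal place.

Calculated osmolality = 2·Na + glucose + BUN/2.8
= 2·130 + 46.9 + 33/2.8
= 260 + 46.90 + 11.79
= 318.69 mOsm/kg

318.7 mOsm/kg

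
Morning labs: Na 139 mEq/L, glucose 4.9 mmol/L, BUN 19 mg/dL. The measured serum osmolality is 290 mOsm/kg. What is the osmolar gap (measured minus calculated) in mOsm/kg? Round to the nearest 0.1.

0.3 mOsm/kg

Calculated osmolality = 2·Na + glucose + BUN/2.8
= 2·139 + 4.9 + 19/2.8
= 278 + 4.90 + 6.79
= 289.69 mOsm/kg ≈ 289.7 mOsm/kg
Osmolar gap = measured − calculated = 290 − 289.7 = 0.3 mOsm/kg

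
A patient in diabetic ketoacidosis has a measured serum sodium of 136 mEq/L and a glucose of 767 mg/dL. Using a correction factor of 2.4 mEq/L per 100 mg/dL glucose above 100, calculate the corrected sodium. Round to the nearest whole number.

152 mEq/L

Corrected Na = measured Na + 2.4 · (glucose − 100)/100
= 136 + 2.4 · (767 − 100)/100
= 136 + 16
= 152 mEq/L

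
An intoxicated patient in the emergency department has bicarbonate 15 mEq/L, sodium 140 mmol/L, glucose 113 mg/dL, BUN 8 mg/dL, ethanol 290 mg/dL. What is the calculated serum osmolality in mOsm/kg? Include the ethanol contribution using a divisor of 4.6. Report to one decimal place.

Calculated osmolality = 2·Na + glucose/18 + BUN/2.8 + ethanol/4.6
= 2·140 + 113/18 + 8/2.8 + 290/4.6
= 280 + 6.28 + 2.86 + 63.04
= 352.18 mOsm/kg

352.2 mOsm/kg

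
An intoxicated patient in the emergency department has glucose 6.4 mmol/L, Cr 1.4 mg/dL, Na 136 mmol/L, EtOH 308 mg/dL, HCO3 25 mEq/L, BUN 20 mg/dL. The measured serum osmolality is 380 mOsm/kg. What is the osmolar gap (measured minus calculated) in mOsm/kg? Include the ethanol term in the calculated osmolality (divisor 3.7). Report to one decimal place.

11.2 mOsm/kg

Calculated osmolality = 2·Na + glucose + BUN/2.8 + ethanol/3.7
= 2·136 + 6.4 + 20/2.8 + 308/3.7
= 272 + 6.40 + 7.14 + 83.24
= 368.78 mOsm/kg ≈ 368.8 mOsm/kg
Osmolar gap = measured − calculated = 380 − 368.8 = 11.2 mOsm/kg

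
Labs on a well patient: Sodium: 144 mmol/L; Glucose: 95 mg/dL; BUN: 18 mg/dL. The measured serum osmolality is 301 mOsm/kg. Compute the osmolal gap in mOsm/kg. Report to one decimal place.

1.3 mOsm/kg

Calculated osmolality = 2·Na + glucose/18 + BUN/2.8
= 2·144 + 95/18 + 18/2.8
= 288 + 5.28 + 6.43
= 299.71 mOsm/kg ≈ 299.7 mOsm/kg
Osmolar gap = measured − calculated = 301 − 299.7 = 1.3 mOsm/kg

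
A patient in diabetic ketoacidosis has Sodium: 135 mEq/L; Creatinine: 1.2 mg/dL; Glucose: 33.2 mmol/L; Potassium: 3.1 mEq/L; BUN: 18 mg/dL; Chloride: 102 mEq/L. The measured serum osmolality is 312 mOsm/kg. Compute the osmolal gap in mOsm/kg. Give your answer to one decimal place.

Calculated osmolality = 2·Na + glucose + BUN/2.8
= 2·135 + 33.2 + 18/2.8
= 270 + 33.20 + 6.43
= 309.63 mOsm/kg ≈ 309.6 mOsm/kg
Osmolar gap = measured − calculated = 312 − 309.6 = 2.4 mOsm/kg

2.4 mOsm/kg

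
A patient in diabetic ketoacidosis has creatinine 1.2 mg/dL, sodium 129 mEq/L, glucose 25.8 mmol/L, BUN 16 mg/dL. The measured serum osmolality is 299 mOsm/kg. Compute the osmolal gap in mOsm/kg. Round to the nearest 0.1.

Calculated osmolality = 2·Na + glucose + BUN/2.8
= 2·129 + 25.8 + 16/2.8
= 258 + 25.80 + 5.71
= 289.51 mOsm/kg ≈ 289.5 mOsm/kg
Osmolar gap = measured − calculated = 299 − 289.5 = 9.5 mOsm/kg

9.5 mOsm/kg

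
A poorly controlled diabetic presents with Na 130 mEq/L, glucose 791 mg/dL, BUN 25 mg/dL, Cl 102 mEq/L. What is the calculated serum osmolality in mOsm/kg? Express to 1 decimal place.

Calculated osmolality = 2·Na + glucose/18 + BUN/2.8
= 2·130 + 791/18 + 25/2.8
= 260 + 43.94 + 8.93
= 312.87 mOsm/kg

312.9 mOsm/kg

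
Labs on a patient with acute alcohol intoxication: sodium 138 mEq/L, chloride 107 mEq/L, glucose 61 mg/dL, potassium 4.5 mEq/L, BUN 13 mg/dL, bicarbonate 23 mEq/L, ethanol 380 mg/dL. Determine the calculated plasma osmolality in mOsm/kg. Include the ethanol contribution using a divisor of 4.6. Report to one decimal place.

366.6 mOsm/kg

Calculated osmolality = 2·Na + glucose/18 + BUN/2.8 + ethanol/4.6
= 2·138 + 61/18 + 13/2.8 + 380/4.6
= 276 + 3.39 + 4.64 + 82.61
= 366.64 mOsm/kg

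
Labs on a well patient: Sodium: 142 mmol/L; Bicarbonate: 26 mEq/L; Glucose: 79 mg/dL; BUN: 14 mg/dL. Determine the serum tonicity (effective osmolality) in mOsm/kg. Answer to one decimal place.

288.4 mOsm/kg

Effective osmolality excludes urea (freely permeant across cell membranes):
2·Na + glucose/18
= 2·142 + 79/18
= 284 + 4.39
= 288.39 mOsm/kg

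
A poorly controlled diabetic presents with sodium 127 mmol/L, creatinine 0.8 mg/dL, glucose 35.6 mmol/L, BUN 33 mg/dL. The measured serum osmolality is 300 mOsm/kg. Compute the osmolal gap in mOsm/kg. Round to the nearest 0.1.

Calculated osmolality = 2·Na + glucose + BUN/2.8
= 2·127 + 35.6 + 33/2.8
= 254 + 35.60 + 11.79
= 301.39 mOsm/kg ≈ 301.4 mOsm/kg
Osmolar gap = measured − calculated = 300 − 301.4 = -1.4 mOsm/kg

-1.4 mOsm/kg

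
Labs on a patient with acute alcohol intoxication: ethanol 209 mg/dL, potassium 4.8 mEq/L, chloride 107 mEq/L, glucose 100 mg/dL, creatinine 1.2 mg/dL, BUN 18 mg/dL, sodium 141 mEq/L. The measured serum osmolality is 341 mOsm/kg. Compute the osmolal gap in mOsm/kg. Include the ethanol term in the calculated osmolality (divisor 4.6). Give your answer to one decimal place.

Calculated osmolality = 2·Na + glucose/18 + BUN/2.8 + ethanol/4.6
= 2·141 + 100/18 + 18/2.8 + 209/4.6
= 282 + 5.56 + 6.43 + 45.43
= 339.42 mOsm/kg ≈ 339.4 mOsm/kg
Osmolar gap = measured − calculated = 341 − 339.4 = 1.6 mOsm/kg

1.6 mOsm/kg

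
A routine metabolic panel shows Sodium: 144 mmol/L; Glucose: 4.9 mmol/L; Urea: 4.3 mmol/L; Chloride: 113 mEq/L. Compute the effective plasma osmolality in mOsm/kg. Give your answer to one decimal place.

292.9 mOsm/kg

Effective osmolality excludes urea (freely permeant across cell membranes):
2·Na + glucose
= 2·144 + 4.9
= 288 + 4.9
= 292.9 mOsm/kg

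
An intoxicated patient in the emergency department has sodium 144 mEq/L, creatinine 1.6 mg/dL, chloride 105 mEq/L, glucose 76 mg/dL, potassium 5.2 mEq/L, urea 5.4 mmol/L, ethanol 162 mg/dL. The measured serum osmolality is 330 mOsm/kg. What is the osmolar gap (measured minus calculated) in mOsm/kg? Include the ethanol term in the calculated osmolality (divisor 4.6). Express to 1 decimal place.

-2.8 mOsm/kg

Calculated osmolality = 2·Na + glucose/18 + urea + ethanol/4.6
= 2·144 + 76/18 + 5.4 + 162/4.6
= 288 + 4.22 + 5.40 + 35.22
= 332.84 mOsm/kg ≈ 332.8 mOsm/kg
Osmolar gap = measured − calculated = 330 − 332.8 = -2.8 mOsm/kg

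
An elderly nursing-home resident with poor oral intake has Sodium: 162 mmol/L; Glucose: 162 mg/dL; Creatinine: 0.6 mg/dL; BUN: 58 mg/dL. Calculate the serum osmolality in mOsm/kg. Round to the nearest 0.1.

353.7 mOsm/kg

Calculated osmolality = 2·Na + glucose/18 + BUN/2.8
= 2·162 + 162/18 + 58/2.8
= 324 + 9 + 20.71
= 353.71 mOsm/kg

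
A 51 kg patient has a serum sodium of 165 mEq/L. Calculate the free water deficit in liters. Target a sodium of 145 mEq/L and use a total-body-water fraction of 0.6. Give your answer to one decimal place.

TBW = 0.6 · 51 = 30.6 L
Free water deficit = TBW · (Na/145 − 1)
= 30.6 · (165/145 − 1)
= 30.6 · 0.1379
= 4.22 L

4.2 L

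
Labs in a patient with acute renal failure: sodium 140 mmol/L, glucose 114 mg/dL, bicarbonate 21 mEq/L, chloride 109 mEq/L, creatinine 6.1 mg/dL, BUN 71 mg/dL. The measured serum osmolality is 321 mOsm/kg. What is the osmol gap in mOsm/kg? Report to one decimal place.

9.3 mOsm/kg

Calculated osmolality = 2·Na + glucose/18 + BUN/2.8
= 2·140 + 114/18 + 71/2.8
= 280 + 6.33 + 25.36
= 311.69 mOsm/kg ≈ 311.7 mOsm/kg
Osmolar gap = measured − calculated = 321 − 311.7 = 9.3 mOsm/kg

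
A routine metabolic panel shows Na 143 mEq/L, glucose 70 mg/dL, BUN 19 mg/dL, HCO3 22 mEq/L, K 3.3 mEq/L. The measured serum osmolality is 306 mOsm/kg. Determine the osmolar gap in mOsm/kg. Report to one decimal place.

9.3 mOsm/kg

Calculated osmolality = 2·Na + glucose/18 + BUN/2.8
= 2·143 + 70/18 + 19/2.8
= 286 + 3.89 + 6.79
= 296.68 mOsm/kg ≈ 296.7 mOsm/kg
Osmolar gap = measured − calculated = 306 − 296.7 = 9.3 mOsm/kg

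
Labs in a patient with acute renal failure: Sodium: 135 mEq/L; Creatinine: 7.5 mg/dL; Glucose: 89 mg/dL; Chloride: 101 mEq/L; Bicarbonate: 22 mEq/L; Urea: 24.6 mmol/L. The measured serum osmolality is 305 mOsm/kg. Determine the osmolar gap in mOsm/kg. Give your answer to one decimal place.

5.5 mOsm/kg

Calculated osmolality = 2·Na + glucose/18 + urea
= 2·135 + 89/18 + 24.6
= 270 + 4.94 + 24.60
= 299.54 mOsm/kg ≈ 299.5 mOsm/kg
Osmolar gap = measured − calculated = 305 − 299.5 = 5.5 mOsm/kg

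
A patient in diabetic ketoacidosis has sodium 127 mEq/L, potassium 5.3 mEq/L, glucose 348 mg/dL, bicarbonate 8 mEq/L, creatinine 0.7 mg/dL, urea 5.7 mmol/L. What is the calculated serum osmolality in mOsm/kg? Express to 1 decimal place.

279.0 mOsm/kg

Calculated osmolality = 2·Na + glucose/18 + urea
= 2·127 + 348/18 + 5.7
= 254 + 19.33 + 5.70
= 279.03 mOsm/kg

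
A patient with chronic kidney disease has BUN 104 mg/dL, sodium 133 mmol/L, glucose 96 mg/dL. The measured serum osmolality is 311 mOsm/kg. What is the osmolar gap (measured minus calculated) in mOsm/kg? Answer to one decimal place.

2.5 mOsm/kg

Calculated osmolality = 2·Na + glucose/18 + BUN/2.8
= 2·133 + 96/18 + 104/2.8
= 266 + 5.33 + 37.14
= 308.47 mOsm/kg ≈ 308.5 mOsm/kg
Osmolar gap = measured − calculated = 311 − 308.5 = 2.5 mOsm/kg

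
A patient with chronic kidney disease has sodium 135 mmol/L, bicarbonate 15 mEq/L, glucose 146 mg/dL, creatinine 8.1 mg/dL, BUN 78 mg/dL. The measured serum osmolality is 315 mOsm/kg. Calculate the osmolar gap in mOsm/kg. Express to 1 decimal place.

Calculated osmolality = 2·Na + glucose/18 + BUN/2.8
= 2·135 + 146/18 + 78/2.8
= 270 + 8.11 + 27.86
= 305.97 mOsm/kg ≈ 306.0 mOsm/kg
Osmolar gap = measured − calculated = 315 − 306.0 = 9.0 mOsm/kg

9.0 mOsm/kg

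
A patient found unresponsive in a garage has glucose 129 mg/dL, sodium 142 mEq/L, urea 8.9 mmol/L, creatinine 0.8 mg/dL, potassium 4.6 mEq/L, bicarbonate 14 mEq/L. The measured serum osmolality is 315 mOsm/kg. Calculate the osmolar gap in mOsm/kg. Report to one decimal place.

14.9 mOsm/kg

Calculated osmolality = 2·Na + glucose/18 + urea
= 2·142 + 129/18 + 8.9
= 284 + 7.17 + 8.90
= 300.07 mOsm/kg ≈ 300.1 mOsm/kg
Osmolar gap = measured − calculated = 315 − 300.1 = 14.9 mOsm/kg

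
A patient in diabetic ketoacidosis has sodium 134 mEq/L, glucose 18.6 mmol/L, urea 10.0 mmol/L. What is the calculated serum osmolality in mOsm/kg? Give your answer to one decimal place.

296.6 mOsm/kg

Calculated osmolality = 2·Na + glucose + urea
= 2·134 + 18.6 + 10
= 268 + 18.60 + 10
= 296.6 mOsm/kg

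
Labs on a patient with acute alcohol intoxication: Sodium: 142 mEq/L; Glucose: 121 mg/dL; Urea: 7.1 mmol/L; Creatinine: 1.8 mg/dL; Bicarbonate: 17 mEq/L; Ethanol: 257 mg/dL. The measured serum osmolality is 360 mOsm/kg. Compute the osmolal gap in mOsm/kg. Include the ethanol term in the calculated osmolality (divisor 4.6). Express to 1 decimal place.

Calculated osmolality = 2·Na + glucose/18 + urea + ethanol/4.6
= 2·142 + 121/18 + 7.1 + 257/4.6
= 284 + 6.72 + 7.10 + 55.87
= 353.69 mOsm/kg ≈ 353.7 mOsm/kg
Osmolar gap = measured − calculated = 360 − 353.7 = 6.3 mOsm/kg

6.3 mOsm/kg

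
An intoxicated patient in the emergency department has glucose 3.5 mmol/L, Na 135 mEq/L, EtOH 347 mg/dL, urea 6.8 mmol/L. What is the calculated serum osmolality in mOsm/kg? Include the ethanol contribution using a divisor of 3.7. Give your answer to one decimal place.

Calculated osmolality = 2·Na + glucose + urea + ethanol/3.7
= 2·135 + 3.5 + 6.8 + 347/3.7
= 270 + 3.50 + 6.80 + 93.78
= 374.08 mOsm/kg

374.1 mOsm/kg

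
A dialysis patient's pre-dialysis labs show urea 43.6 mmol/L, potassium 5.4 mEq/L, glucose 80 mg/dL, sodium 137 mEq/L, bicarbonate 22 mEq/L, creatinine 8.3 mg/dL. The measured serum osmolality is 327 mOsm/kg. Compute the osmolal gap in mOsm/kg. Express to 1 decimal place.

5.0 mOsm/kg

Calculated osmolality = 2·Na + glucose/18 + urea
= 2·137 + 80/18 + 43.6
= 274 + 4.44 + 43.60
= 322.04 mOsm/kg ≈ 322.0 mOsm/kg
Osmolar gap = measured − calculated = 327 − 322.0 = 5.0 mOsm/kg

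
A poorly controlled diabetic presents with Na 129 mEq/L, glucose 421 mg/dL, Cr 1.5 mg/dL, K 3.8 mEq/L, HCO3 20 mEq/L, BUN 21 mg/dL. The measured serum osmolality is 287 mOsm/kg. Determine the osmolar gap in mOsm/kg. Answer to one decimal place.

Calculated osmolality = 2·Na + glucose/18 + BUN/2.8
= 2·129 + 421/18 + 21/2.8
= 258 + 23.39 + 7.50
= 288.89 mOsm/kg ≈ 288.9 mOsm/kg
Osmolar gap = measured − calculated = 287 − 288.9 = -1.9 mOsm/kg

-1.9 mOsm/kg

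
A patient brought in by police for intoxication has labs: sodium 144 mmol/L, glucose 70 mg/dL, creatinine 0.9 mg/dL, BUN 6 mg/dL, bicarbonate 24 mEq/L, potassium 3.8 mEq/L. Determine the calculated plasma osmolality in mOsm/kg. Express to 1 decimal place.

Calculated osmolality = 2·Na + glucose/18 + BUN/2.8
= 2·144 + 70/18 + 6/2.8
= 288 + 3.89 + 2.14
= 294.03 mOsm/kg

294.0 mOsm/kg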